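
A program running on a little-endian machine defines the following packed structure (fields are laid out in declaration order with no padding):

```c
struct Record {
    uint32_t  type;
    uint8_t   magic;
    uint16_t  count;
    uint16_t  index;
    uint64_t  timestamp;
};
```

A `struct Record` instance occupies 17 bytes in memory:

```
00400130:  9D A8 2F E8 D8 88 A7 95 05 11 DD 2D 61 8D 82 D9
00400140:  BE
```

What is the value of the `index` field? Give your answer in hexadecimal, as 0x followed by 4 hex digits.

0x0595

`index` follows `type` (4 B), `magic` (1 B), `count` (2 B), so it starts at offset 4 + 1 + 2 = 7 and occupies 2 bytes.
Bytes at offsets 7..8: 95 05.
Little-endian stores the least-significant byte at the lowest address.
Reassemble most-significant byte first: 05 95 → 0x0595.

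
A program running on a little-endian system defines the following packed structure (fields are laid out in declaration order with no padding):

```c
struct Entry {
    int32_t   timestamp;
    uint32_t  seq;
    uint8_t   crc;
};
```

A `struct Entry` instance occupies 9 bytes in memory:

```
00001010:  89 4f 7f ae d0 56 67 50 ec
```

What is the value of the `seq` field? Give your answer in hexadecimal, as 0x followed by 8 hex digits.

0x506756D0

`seq` follows `timestamp` (4 bytes), so it starts at byte offset 4 and occupies 4 bytes.
Bytes at offsets 4..7: D0 56 67 50.
Little-endian: lowest address holds the least-significant byte.
Reassemble most-significant byte first: 50 67 56 D0 → 0x506756D0.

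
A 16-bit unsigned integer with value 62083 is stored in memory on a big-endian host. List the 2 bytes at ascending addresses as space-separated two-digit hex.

62083 in hexadecimal, padded to 16 bits, is 0xF283.
Split into bytes (most-significant first): F2 83.
In big-endian order the high byte comes first in memory.
So the memory order matches the most-significant-first order: F2 83.

F2 83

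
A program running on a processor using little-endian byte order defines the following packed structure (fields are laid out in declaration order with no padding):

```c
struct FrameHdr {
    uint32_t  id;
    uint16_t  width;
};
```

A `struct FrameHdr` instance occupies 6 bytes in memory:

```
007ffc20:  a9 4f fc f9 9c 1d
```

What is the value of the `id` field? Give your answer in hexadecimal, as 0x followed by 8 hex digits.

`id` is the first field, at byte offset 0, occupying 4 bytes.
Bytes at offsets 0..3: A9 4F FC F9.
Little-endian: lowest address holds the least-significant byte.
Reassemble most-significant byte first: F9 FC 4F A9 → 0xF9FC4FA9.

0xF9FC4FA9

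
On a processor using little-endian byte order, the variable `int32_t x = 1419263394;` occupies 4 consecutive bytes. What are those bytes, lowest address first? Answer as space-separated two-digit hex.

1419263394 in hexadecimal, padded to 32 bits, is 0x54983DA2.
Split into bytes (most-significant first): 54 98 3D A2.
In little-endian order the low byte comes first in memory.
So at ascending addresses the bytes are A2 3D 98 54.

A2 3D 98 54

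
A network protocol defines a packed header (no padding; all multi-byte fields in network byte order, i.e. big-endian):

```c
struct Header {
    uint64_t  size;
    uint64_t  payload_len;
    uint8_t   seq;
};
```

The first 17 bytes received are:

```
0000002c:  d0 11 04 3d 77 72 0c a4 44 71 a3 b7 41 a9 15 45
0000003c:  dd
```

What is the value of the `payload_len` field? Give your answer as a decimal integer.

4931903074423346501

`payload_len` follows `size` (8 bytes), so it starts at byte offset 8 and occupies 8 bytes.
Bytes at offsets 8..15: 44 71 A3 B7 41 A9 15 45.
Big-endian stores the most-significant byte at the lowest address.
The bytes are already most-significant first: 0x4471A3B741A91545.
0x4471A3B741A91545 = 4931903074423346501.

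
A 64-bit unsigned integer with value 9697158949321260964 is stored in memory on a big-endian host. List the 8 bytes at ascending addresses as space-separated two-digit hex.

9697158949321260964 in hexadecimal, padded to 64 bits, is 0x86933AAFC8CB3FA4.
Split into bytes (most-significant first): 86 93 3A AF C8 CB 3F A4.
Big-endian stores the most-significant byte at the lowest address.
So the memory order matches the most-significant-first order: 86 93 3A AF C8 CB 3F A4.

86 93 3A AF C8 CB 3F A4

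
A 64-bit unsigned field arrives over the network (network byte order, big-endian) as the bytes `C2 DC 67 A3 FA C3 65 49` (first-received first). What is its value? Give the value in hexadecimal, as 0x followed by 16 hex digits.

0xC2DC67A3FAC36549

In big-endian order the high byte comes first in memory.
The bytes are already most-significant first: 0xC2DC67A3FAC36549.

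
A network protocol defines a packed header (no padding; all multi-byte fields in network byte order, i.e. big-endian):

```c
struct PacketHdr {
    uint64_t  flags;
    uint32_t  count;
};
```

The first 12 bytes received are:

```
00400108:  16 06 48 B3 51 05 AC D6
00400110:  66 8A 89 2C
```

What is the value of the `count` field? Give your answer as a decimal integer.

1720355116

`count` follows `flags` (8 bytes), so it starts at byte offset 8 and occupies 4 bytes.
Bytes at offsets 8..11: 66 8A 89 2C.
Big-endian: lowest address holds the most-significant byte.
The bytes are already most-significant first: 0x668A892C.
0x668A892C = 1720355116.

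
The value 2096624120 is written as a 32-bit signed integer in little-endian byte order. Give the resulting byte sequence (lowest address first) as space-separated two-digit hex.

F8 F1 F7 7C

2096624120 in hexadecimal, padded to 32 bits, is 0x7CF7F1F8.
Split into bytes (most-significant first): 7C F7 F1 F8.
Little-endian stores the least-significant byte at the lowest address.
So at ascending addresses the bytes are F8 F1 F7 7C.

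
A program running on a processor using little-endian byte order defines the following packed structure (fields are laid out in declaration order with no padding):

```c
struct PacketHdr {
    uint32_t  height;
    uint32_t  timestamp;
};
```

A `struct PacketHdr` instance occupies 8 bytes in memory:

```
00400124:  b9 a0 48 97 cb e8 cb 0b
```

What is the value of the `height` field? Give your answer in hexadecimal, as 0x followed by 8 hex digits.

`height` is the first field, at byte offset 0, occupying 4 bytes.
Bytes at offsets 0..3: B9 A0 48 97.
Little-endian: lowest address holds the least-significant byte.
Reassemble most-significant byte first: 97 48 A0 B9 → 0x9748A0B9.

0x9748A0B9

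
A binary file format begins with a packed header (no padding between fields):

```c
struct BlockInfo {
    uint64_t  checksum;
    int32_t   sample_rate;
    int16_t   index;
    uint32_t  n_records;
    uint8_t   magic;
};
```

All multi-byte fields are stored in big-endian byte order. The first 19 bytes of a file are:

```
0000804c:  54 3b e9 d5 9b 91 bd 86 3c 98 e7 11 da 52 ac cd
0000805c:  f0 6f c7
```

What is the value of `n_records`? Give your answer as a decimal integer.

`n_records` follows `checksum` (8 B), `sample_rate` (4 B), `index` (2 B), so it starts at offset 8 + 4 + 2 = 14 and occupies 4 bytes.
Bytes at offsets 14..17: AC CD F0 6F.
Big-endian stores the most-significant byte at the lowest address.
The bytes are already most-significant first: 0xACCDF06F.
0xACCDF06F = 2899177583.

2899177583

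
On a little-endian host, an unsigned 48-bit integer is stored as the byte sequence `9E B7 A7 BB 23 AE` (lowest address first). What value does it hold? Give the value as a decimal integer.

191468495419294

Little-endian: lowest address holds the least-significant byte.
Reassemble most-significant byte first: AE 23 BB A7 B7 9E → 0xAE23BBA7B79E.
0xAE23BBA7B79E = 191468495419294.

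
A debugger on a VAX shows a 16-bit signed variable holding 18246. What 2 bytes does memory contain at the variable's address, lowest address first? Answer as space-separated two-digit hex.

18246 in hexadecimal, padded to 16 bits, is 0x4746.
Split into bytes (most-significant first): 47 46.
Little-endian: lowest address holds the least-significant byte.
So at ascending addresses the bytes are 46 47.

46 47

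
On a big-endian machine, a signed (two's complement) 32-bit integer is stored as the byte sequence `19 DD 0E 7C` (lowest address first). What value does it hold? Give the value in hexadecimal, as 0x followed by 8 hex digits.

In big-endian order the high byte comes first in memory.
The bytes are already most-significant first: 0x19DD0E7C.

0x19DD0E7C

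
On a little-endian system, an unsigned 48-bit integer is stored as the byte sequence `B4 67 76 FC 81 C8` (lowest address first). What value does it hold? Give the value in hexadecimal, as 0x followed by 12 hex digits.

In little-endian order the low byte comes first in memory.
Reassemble most-significant byte first: C8 81 FC 76 67 B4 → 0xC881FC7667B4.

0xC881FC7667B4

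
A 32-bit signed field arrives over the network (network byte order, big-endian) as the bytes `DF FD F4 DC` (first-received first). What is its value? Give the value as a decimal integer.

Big-endian stores the most-significant byte at the lowest address.
The bytes are already most-significant first: 0xDFFDF4DC.
Top bit is set, so as a signed 32-bit value this is 0xDFFDF4DC − 2^32 = -537004836.

-537004836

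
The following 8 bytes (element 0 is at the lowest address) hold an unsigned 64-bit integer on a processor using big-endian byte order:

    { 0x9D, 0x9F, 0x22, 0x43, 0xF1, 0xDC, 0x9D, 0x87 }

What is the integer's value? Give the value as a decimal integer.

Big-endian stores the most-significant byte at the lowest address.
The bytes are already most-significant first: 0x9D9F2243F1DC9D87.
0x9D9F2243F1DC9D87 = 11357834460467600775.

11357834460467600775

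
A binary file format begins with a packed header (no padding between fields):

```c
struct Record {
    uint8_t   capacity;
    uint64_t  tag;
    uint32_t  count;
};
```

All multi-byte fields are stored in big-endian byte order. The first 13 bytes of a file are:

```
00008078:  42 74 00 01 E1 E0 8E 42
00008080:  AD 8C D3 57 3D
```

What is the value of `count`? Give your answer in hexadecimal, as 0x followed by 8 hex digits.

`count` follows `capacity` (1 B), `tag` (8 B), so it starts at offset 1 + 8 = 9 and occupies 4 bytes.
Bytes at offsets 9..12: 8C D3 57 3D.
Big-endian stores the most-significant byte at the lowest address.
The bytes are already most-significant first: 0x8CD3573D.

0x8CD3573D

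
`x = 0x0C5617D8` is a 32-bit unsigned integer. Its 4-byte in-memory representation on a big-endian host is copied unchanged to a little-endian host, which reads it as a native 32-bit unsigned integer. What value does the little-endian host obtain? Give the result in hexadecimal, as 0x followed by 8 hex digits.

Stored big-endian, the bytes at ascending addresses are 0C 56 17 D8.
Read back as little-endian, the first byte is least significant, giving 0xD817560C.

0xD817560C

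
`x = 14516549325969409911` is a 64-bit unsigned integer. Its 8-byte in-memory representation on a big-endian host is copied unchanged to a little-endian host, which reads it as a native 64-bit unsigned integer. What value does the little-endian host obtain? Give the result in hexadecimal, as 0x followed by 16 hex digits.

14516549325969409911 in 64-bit hexadecimal is 0xC97524B332D7C777.
Stored big-endian, the bytes at ascending addresses are C9 75 24 B3 32 D7 C7 77.
Read back as little-endian, the first byte is least significant, giving 0x77C7D732B32475C9.

0x77C7D732B32475C9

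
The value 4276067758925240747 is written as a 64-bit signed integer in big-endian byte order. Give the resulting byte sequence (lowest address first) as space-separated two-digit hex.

4276067758925240747 in hexadecimal, padded to 64 bits, is 0x3B57A4F89E3D59AB.
Split into bytes (most-significant first): 3B 57 A4 F8 9E 3D 59 AB.
Big-endian: lowest address holds the most-significant byte.
So the memory order matches the most-significant-first order: 3B 57 A4 F8 9E 3D 59 AB.

3B 57 A4 F8 9E 3D 59 AB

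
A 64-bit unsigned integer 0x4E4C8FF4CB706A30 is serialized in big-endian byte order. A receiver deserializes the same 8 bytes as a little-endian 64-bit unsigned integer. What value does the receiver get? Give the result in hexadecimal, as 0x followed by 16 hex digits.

0x306A70CBF48F4C4E

Stored big-endian, the bytes at ascending addresses are 4E 4C 8F F4 CB 70 6A 30.
Read back as little-endian, the first byte is least significant, giving 0x306A70CBF48F4C4E.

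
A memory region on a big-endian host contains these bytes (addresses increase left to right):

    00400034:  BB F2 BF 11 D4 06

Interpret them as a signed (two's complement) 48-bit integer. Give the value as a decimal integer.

-74823714614266

Big-endian: lowest address holds the most-significant byte.
The bytes are already most-significant first: 0xBBF2BF11D406.
Top bit is set, so as a signed 48-bit value this is 0xBBF2BF11D406 − 2^48 = -74823714614266.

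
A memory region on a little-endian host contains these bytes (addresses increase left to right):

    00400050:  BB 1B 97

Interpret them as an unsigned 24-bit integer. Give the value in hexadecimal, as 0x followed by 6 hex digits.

Little-endian stores the least-significant byte at the lowest address.
Reassemble most-significant byte first: 97 1B BB → 0x971BBB.

0x971BBB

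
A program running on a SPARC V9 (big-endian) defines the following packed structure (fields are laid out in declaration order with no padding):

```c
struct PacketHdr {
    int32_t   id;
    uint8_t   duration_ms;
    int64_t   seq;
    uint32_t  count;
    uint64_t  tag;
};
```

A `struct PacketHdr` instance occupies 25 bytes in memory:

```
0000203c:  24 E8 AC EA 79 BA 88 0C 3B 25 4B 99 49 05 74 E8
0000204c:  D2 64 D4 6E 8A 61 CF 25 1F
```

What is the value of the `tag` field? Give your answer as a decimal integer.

`tag` follows `id` (4 B), `duration_ms` (1 B), `seq` (8 B), `count` (4 B), so it starts at offset 4 + 1 + 8 + 4 = 17 and occupies 8 bytes.
Bytes at offsets 17..24: 64 D4 6E 8A 61 CF 25 1F.
Big-endian: lowest address holds the most-significant byte.
The bytes are already most-significant first: 0x64D46E8A61CF251F.
0x64D46E8A61CF251F = 7265553639480960287.

7265553639480960287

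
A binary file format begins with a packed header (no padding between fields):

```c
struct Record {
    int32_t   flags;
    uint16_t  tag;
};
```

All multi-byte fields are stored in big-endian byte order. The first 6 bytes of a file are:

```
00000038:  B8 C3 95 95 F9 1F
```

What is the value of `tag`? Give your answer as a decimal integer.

63775

`tag` follows `flags` (4 bytes), so it starts at byte offset 4 and occupies 2 bytes.
Bytes at offsets 4..5: F9 1F.
Big-endian: lowest address holds the most-significant byte.
The bytes are already most-significant first: 0xF91F.
0xF91F = 63775.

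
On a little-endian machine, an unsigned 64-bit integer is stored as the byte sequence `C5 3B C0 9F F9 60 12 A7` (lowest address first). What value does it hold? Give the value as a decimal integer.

12038791379158055877

In little-endian order the low byte comes first in memory.
Reassemble most-significant byte first: A7 12 60 F9 9F C0 3B C5 → 0xA71260F99FC03BC5.
0xA71260F99FC03BC5 = 12038791379158055877.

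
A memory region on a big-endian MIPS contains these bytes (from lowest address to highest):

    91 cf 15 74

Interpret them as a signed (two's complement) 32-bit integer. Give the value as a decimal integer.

Big-endian: lowest address holds the most-significant byte.
The bytes are already most-significant first: 0x91CF1574.
Top bit is set, so as a signed 32-bit value this is 0x91CF1574 − 2^32 = -1848699532.

-1848699532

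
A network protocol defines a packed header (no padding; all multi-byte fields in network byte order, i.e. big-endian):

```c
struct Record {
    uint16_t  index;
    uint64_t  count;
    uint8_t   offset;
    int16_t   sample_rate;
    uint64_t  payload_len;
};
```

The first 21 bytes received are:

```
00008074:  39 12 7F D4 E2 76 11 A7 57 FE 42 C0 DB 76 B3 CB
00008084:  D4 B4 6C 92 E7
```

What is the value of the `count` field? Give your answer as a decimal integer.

`count` follows `index` (2 bytes), so it starts at byte offset 2 and occupies 8 bytes.
Bytes at offsets 2..9: 7F D4 E2 76 11 A7 57 FE.
Big-endian stores the most-significant byte at the lowest address.
The bytes are already most-significant first: 0x7FD4E27611A757FE.
0x7FD4E27611A757FE = 9211236134609704958.

9211236134609704958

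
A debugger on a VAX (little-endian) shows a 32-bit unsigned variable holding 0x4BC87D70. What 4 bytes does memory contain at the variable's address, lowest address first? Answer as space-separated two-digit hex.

Split into bytes (most-significant first): 4B C8 7D 70.
In little-endian order the low byte comes first in memory.
So at ascending addresses the bytes are 70 7D C8 4B.

70 7D C8 4B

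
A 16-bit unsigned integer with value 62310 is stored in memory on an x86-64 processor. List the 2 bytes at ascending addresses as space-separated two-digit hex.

62310 in hexadecimal, padded to 16 bits, is 0xF366.
Split into bytes (most-significant first): F3 66.
Little-endian: lowest address holds the least-significant byte.
So at ascending addresses the bytes are 66 F3.

66 F3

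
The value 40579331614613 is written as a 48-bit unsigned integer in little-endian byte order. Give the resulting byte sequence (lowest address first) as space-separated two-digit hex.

40579331614613 in hexadecimal, padded to 48 bits, is 0x24E81CA56795.
Split into bytes (most-significant first): 24 E8 1C A5 67 95.
Little-endian: lowest address holds the least-significant byte.
So at ascending addresses the bytes are 95 67 A5 1C E8 24.

95 67 A5 1C E8 24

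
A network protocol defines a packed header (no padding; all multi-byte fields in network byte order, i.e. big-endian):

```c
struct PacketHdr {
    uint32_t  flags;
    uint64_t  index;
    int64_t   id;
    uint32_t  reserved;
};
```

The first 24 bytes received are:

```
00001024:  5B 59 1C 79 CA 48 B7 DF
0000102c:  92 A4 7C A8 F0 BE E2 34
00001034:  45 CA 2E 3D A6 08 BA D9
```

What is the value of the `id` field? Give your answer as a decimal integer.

-1099192544894767555

`id` follows `flags` (4 B), `index` (8 B), so it starts at offset 4 + 8 = 12 and occupies 8 bytes.
Bytes at offsets 12..19: F0 BE E2 34 45 CA 2E 3D.
In big-endian order the high byte comes first in memory.
The bytes are already most-significant first: 0xF0BEE23445CA2E3D.
Top bit is set, so as a signed 64-bit value this is 0xF0BEE23445CA2E3D − 2^64 = -1099192544894767555.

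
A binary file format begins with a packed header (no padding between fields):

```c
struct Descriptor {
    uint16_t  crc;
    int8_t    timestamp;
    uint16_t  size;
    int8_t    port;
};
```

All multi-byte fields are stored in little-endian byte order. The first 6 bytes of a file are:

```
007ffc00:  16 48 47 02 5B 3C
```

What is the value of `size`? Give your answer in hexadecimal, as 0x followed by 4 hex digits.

0x5B02

`size` follows `crc` (2 B), `timestamp` (1 B), so it starts at offset 2 + 1 = 3 and occupies 2 bytes.
Bytes at offsets 3..4: 02 5B.
Little-endian stores the least-significant byte at the lowest address.
Reassemble most-significant byte first: 5B 02 → 0x5B02.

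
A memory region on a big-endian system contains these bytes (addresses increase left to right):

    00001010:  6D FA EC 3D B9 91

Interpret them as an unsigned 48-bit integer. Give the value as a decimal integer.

120924472719761

Big-endian stores the most-significant byte at the lowest address.
The bytes are already most-significant first: 0x6DFAEC3DB991.
0x6DFAEC3DB991 = 120924472719761.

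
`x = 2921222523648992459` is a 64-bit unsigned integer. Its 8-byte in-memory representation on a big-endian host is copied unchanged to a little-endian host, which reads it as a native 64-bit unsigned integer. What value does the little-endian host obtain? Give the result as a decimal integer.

14692139942252153384

2921222523648992459 in 64-bit hexadecimal is 0x288A44686FF7E4CB.
Stored big-endian, the bytes at ascending addresses are 28 8A 44 68 6F F7 E4 CB.
Read back as little-endian, the first byte is least significant, giving 0xCBE4F76F68448A28.
0xCBE4F76F68448A28 = 14692139942252153384.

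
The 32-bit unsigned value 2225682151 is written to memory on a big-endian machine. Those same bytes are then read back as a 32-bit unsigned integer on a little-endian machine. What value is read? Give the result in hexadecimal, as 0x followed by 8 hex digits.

0xE736A984

2225682151 in 32-bit hexadecimal is 0x84A936E7.
Stored big-endian, the bytes at ascending addresses are 84 A9 36 E7.
Read back as little-endian, the first byte is least significant, giving 0xE736A984.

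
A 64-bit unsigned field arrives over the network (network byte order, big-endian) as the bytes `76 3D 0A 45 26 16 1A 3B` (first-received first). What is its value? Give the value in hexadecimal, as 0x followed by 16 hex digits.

0x763D0A4526161A3B

Big-endian stores the most-significant byte at the lowest address.
The bytes are already most-significant first: 0x763D0A4526161A3B.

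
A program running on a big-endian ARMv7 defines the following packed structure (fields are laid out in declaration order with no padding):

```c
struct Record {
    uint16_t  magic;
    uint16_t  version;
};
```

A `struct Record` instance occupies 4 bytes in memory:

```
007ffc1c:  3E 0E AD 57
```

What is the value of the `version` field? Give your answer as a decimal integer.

`version` follows `magic` (2 bytes), so it starts at byte offset 2 and occupies 2 bytes.
Bytes at offsets 2..3: AD 57.
In big-endian order the high byte comes first in memory.
The bytes are already most-significant first: 0xAD57.
0xAD57 = 44375.

44375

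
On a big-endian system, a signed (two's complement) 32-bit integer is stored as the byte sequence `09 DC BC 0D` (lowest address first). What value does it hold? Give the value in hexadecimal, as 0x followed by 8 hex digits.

In big-endian order the high byte comes first in memory.
The bytes are already most-significant first: 0x09DCBC0D.

0x09DCBC0D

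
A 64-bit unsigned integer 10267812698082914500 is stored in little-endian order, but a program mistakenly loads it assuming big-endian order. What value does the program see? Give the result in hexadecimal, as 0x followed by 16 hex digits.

10267812698082914500 in 64-bit hexadecimal is 0x8E7E993F697A30C4.
Stored little-endian, the bytes at ascending addresses are C4 30 7A 69 3F 99 7E 8E.
Read back as big-endian, the last byte is least significant, giving 0xC4307A693F997E8E.

0xC4307A693F997E8E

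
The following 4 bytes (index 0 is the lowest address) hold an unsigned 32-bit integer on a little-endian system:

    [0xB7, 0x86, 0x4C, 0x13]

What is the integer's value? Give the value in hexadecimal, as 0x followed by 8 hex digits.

0x134C86B7

In little-endian order the low byte comes first in memory.
Reassemble most-significant byte first: 13 4C 86 B7 → 0x134C86B7.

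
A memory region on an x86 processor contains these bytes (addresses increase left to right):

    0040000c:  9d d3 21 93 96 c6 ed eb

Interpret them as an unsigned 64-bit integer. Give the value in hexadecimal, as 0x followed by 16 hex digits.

Little-endian: lowest address holds the least-significant byte.
Reassemble most-significant byte first: EB ED C6 96 93 21 D3 9D → 0xEBEDC6969321D39D.

0xEBEDC6969321D39D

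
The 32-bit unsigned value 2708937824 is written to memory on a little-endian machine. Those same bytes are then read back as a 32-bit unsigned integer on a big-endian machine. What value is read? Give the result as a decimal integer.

1612478369

2708937824 in 32-bit hexadecimal is 0xA1771C60.
Stored little-endian, the bytes at ascending addresses are 60 1C 77 A1.
Read back as big-endian, the last byte is least significant, giving 0x601C77A1.
0x601C77A1 = 1612478369.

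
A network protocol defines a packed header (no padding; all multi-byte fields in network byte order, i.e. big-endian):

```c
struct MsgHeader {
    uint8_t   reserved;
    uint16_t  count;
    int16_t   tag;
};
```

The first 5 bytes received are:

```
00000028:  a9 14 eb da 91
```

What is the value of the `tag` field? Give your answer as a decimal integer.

-9583

`tag` follows `reserved` (1 B), `count` (2 B), so it starts at offset 1 + 2 = 3 and occupies 2 bytes.
Bytes at offsets 3..4: DA 91.
Big-endian: lowest address holds the most-significant byte.
The bytes are already most-significant first: 0xDA91.
Top bit is set, so as a signed 16-bit value this is 0xDA91 − 2^16 = -9583.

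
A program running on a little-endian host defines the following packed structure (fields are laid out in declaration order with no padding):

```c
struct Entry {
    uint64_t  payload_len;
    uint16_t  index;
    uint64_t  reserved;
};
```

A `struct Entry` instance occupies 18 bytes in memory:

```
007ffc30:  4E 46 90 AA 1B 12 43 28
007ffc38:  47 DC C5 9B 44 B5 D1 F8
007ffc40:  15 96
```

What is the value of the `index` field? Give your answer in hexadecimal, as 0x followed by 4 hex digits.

`index` follows `payload_len` (8 bytes), so it starts at byte offset 8 and occupies 2 bytes.
Bytes at offsets 8..9: 47 DC.
Little-endian stores the least-significant byte at the lowest address.
Reassemble most-significant byte first: DC 47 → 0xDC47.

0xDC47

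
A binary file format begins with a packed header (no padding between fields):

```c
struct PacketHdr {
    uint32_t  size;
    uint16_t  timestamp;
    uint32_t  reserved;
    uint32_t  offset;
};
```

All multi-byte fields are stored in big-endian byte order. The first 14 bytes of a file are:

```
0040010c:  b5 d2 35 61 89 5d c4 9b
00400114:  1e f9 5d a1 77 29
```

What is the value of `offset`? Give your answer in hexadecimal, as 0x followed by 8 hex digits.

0x5DA17729

`offset` follows `size` (4 B), `timestamp` (2 B), `reserved` (4 B), so it starts at offset 4 + 2 + 4 = 10 and occupies 4 bytes.
Bytes at offsets 10..13: 5D A1 77 29.
Big-endian stores the most-significant byte at the lowest address.
The bytes are already most-significant first: 0x5DA17729.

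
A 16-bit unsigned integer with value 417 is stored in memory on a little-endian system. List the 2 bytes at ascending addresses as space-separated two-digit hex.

A1 01

417 in hexadecimal, padded to 16 bits, is 0x01A1.
Split into bytes (most-significant first): 01 A1.
Little-endian stores the least-significant byte at the lowest address.
So at ascending addresses the bytes are A1 01.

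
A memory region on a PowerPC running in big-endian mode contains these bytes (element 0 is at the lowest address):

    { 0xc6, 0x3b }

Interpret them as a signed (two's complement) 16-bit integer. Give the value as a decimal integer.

-14789

Big-endian stores the most-significant byte at the lowest address.
The bytes are already most-significant first: 0xC63B.
Top bit is set, so as a signed 16-bit value this is 0xC63B − 2^16 = -14789.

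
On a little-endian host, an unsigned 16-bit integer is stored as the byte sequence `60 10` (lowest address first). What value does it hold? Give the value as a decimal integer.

Little-endian stores the least-significant byte at the lowest address.
Reassemble most-significant byte first: 10 60 → 0x1060.
0x1060 = 4192.

4192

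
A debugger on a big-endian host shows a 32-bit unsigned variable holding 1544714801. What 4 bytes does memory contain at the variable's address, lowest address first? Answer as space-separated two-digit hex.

5C 12 7A 31

1544714801 in hexadecimal, padded to 32 bits, is 0x5C127A31.
Split into bytes (most-significant first): 5C 12 7A 31.
Big-endian: lowest address holds the most-significant byte.
So the memory order matches the most-significant-first order: 5C 12 7A 31.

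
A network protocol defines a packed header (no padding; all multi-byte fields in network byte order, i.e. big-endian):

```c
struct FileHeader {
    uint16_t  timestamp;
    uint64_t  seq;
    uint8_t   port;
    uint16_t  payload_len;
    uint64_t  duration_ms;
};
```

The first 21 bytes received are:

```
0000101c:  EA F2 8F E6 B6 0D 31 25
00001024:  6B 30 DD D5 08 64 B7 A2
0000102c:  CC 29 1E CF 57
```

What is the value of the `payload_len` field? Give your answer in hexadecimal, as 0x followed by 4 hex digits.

0xD508

`payload_len` follows `timestamp` (2 B), `seq` (8 B), `port` (1 B), so it starts at offset 2 + 8 + 1 = 11 and occupies 2 bytes.
Bytes at offsets 11..12: D5 08.
Big-endian: lowest address holds the most-significant byte.
The bytes are already most-significant first: 0xD508.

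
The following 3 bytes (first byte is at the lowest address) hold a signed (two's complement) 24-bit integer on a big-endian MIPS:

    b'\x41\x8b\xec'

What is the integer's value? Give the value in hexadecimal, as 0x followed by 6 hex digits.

Big-endian stores the most-significant byte at the lowest address.
The bytes are already most-significant first: 0x418BEC.

0x418BEC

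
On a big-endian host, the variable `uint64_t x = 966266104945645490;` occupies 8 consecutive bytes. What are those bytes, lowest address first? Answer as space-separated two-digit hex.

0D 68 DD E7 27 C9 17 B2

966266104945645490 in hexadecimal, padded to 64 bits, is 0x0D68DDE727C917B2.
Split into bytes (most-significant first): 0D 68 DD E7 27 C9 17 B2.
Big-endian: lowest address holds the most-significant byte.
So the memory order matches the most-significant-first order: 0D 68 DD E7 27 C9 17 B2.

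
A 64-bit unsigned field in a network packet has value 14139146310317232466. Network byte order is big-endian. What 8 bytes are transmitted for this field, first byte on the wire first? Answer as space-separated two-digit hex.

C4 38 56 A8 25 BB D1 52

14139146310317232466 in hexadecimal, padded to 64 bits, is 0xC43856A825BBD152.
Split into bytes (most-significant first): C4 38 56 A8 25 BB D1 52.
In big-endian order the high byte comes first in memory.
So the memory order matches the most-significant-first order: C4 38 56 A8 25 BB D1 52.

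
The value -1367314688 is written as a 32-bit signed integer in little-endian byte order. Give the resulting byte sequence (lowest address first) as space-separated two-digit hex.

Two's complement of -1367314688 in 32 bits: 1367314688 = 0x517F9100; invert → 0xAE806EFF; add 1 → 0xAE806F00.
Split into bytes (most-significant first): AE 80 6F 00.
Little-endian stores the least-significant byte at the lowest address.
So at ascending addresses the bytes are 00 6F 80 AE.

00 6F 80 AE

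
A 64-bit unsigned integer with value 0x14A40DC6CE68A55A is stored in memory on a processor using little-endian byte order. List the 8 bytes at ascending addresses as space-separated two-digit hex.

5A A5 68 CE C6 0D A4 14

Split into bytes (most-significant first): 14 A4 0D C6 CE 68 A5 5A.
Little-endian stores the least-significant byte at the lowest address.
So at ascending addresses the bytes are 5A A5 68 CE C6 0D A4 14.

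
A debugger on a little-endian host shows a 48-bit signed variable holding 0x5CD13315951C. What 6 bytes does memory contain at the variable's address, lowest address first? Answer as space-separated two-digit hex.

Split into bytes (most-significant first): 5C D1 33 15 95 1C.
Little-endian: lowest address holds the least-significant byte.
So at ascending addresses the bytes are 1C 95 15 33 D1 5C.

1C 95 15 33 D1 5C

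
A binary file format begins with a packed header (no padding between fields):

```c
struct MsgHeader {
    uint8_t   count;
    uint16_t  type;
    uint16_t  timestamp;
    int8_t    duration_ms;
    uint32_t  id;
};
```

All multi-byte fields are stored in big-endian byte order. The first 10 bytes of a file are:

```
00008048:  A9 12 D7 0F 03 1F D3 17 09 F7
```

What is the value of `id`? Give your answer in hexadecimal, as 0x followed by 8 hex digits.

0xD31709F7

`id` follows `count` (1 B), `type` (2 B), `timestamp` (2 B), `duration_ms` (1 B), so it starts at offset 1 + 2 + 2 + 1 = 6 and occupies 4 bytes.
Bytes at offsets 6..9: D3 17 09 F7.
Big-endian stores the most-significant byte at the lowest address.
The bytes are already most-significant first: 0xD31709F7.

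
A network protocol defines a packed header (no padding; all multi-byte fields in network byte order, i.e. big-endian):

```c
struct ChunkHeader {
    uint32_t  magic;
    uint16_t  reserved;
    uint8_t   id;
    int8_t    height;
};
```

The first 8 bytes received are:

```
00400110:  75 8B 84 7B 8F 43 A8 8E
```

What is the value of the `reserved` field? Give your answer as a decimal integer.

`reserved` follows `magic` (4 bytes), so it starts at byte offset 4 and occupies 2 bytes.
Bytes at offsets 4..5: 8F 43.
Big-endian: lowest address holds the most-significant byte.
The bytes are already most-significant first: 0x8F43.
0x8F43 = 36675.

36675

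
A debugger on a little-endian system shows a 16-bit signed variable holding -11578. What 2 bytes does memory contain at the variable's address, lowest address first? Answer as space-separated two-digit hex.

C6 D2

Two's complement of -11578 in 16 bits: 11578 = 0x2D3A; invert → 0xD2C5; add 1 → 0xD2C6.
Split into bytes (most-significant first): D2 C6.
In little-endian order the low byte comes first in memory.
So at ascending addresses the bytes are C6 D2.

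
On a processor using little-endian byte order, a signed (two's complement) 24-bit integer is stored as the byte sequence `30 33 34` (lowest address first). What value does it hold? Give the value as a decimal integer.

3420976

Little-endian: lowest address holds the least-significant byte.
Reassemble most-significant byte first: 34 33 30 → 0x343330.
0x343330 = 3420976.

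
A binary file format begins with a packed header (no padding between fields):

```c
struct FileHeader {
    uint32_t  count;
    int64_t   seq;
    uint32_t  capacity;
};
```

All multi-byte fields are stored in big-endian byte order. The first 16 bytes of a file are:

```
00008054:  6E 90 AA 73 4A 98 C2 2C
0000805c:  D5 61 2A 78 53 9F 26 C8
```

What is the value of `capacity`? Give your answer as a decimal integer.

1402939080

`capacity` follows `count` (4 B), `seq` (8 B), so it starts at offset 4 + 8 = 12 and occupies 4 bytes.
Bytes at offsets 12..15: 53 9F 26 C8.
In big-endian order the high byte comes first in memory.
The bytes are already most-significant first: 0x539F26C8.
0x539F26C8 = 1402939080.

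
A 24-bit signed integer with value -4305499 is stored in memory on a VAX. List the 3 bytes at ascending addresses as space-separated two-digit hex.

A5 4D BE

Two's complement of -4305499 in 24 bits: 4305499 = 0x41B25B; invert → 0xBE4DA4; add 1 → 0xBE4DA5.
Split into bytes (most-significant first): BE 4D A5.
Little-endian stores the least-significant byte at the lowest address.
So at ascending addresses the bytes are A5 4D BE.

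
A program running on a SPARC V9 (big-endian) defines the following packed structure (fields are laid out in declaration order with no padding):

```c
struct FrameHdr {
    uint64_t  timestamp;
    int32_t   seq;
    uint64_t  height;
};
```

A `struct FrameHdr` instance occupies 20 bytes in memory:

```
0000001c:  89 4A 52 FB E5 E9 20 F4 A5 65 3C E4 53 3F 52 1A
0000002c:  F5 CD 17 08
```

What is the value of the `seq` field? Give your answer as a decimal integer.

`seq` follows `timestamp` (8 bytes), so it starts at byte offset 8 and occupies 4 bytes.
Bytes at offsets 8..11: A5 65 3C E4.
Big-endian stores the most-significant byte at the lowest address.
The bytes are already most-significant first: 0xA5653CE4.
Top bit is set, so as a signed 32-bit value this is 0xA5653CE4 − 2^32 = -1520091932.

-1520091932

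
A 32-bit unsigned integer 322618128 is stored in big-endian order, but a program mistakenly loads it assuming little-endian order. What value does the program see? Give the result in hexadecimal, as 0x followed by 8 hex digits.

322618128 in 32-bit hexadecimal is 0x133AC310.
Stored big-endian, the bytes at ascending addresses are 13 3A C3 10.
Read back as little-endian, the first byte is least significant, giving 0x10C33A13.

0x10C33A13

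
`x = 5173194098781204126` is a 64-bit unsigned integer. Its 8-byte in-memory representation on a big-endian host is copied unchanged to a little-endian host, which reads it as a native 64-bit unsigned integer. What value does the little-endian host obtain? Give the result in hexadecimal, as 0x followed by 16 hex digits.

0x9E2E00C49FE0CA47

5173194098781204126 in 64-bit hexadecimal is 0x47CAE09FC4002E9E.
Stored big-endian, the bytes at ascending addresses are 47 CA E0 9F C4 00 2E 9E.
Read back as little-endian, the first byte is least significant, giving 0x9E2E00C49FE0CA47.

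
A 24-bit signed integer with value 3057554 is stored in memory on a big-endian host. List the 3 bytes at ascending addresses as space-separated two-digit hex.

2E A7 92

3057554 in hexadecimal, padded to 24 bits, is 0x2EA792.
Split into bytes (most-significant first): 2E A7 92.
In big-endian order the high byte comes first in memory.
So the memory order matches the most-significant-first order: 2E A7 92.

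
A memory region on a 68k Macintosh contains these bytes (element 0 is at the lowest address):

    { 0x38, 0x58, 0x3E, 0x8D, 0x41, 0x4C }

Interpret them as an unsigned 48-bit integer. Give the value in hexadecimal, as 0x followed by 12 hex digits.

Big-endian: lowest address holds the most-significant byte.
The bytes are already most-significant first: 0x38583E8D414C.

0x38583E8D414C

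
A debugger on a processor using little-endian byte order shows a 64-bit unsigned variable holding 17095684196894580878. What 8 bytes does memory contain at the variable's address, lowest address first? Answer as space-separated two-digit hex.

17095684196894580878 in hexadecimal, padded to 64 bits, is 0xED4012334429208E.
Split into bytes (most-significant first): ED 40 12 33 44 29 20 8E.
Little-endian stores the least-significant byte at the lowest address.
So at ascending addresses the bytes are 8E 20 29 44 33 12 40 ED.

8E 20 29 44 33 12 40 ED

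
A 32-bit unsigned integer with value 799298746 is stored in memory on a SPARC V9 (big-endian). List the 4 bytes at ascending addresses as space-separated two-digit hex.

799298746 in hexadecimal, padded to 32 bits, is 0x2FA454BA.
Split into bytes (most-significant first): 2F A4 54 BA.
Big-endian: lowest address holds the most-significant byte.
So the memory order matches the most-significant-first order: 2F A4 54 BA.

2F A4 54 BA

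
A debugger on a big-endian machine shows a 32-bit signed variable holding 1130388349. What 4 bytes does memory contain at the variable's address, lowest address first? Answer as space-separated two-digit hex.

1130388349 in hexadecimal, padded to 32 bits, is 0x43605B7D.
Split into bytes (most-significant first): 43 60 5B 7D.
Big-endian stores the most-significant byte at the lowest address.
So the memory order matches the most-significant-first order: 43 60 5B 7D.

43 60 5B 7D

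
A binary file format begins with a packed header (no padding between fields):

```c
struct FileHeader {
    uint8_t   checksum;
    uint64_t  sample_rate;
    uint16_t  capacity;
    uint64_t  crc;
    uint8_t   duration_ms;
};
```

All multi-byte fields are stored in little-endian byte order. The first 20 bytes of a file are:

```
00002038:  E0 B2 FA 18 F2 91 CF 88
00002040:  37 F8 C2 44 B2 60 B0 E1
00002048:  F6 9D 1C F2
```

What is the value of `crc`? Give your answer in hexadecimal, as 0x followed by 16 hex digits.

0x1C9DF6E1B060B244

`crc` follows `checksum` (1 B), `sample_rate` (8 B), `capacity` (2 B), so it starts at offset 1 + 8 + 2 = 11 and occupies 8 bytes.
Bytes at offsets 11..18: 44 B2 60 B0 E1 F6 9D 1C.
In little-endian order the low byte comes first in memory.
Reassemble most-significant byte first: 1C 9D F6 E1 B0 60 B2 44 → 0x1C9DF6E1B060B244.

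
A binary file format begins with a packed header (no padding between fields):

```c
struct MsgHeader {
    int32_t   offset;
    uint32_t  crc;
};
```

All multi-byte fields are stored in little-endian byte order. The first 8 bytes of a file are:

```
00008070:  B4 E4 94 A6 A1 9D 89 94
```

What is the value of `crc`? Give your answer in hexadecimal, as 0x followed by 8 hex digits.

`crc` follows `offset` (4 bytes), so it starts at byte offset 4 and occupies 4 bytes.
Bytes at offsets 4..7: A1 9D 89 94.
In little-endian order the low byte comes first in memory.
Reassemble most-significant byte first: 94 89 9D A1 → 0x94899DA1.

0x94899DA1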